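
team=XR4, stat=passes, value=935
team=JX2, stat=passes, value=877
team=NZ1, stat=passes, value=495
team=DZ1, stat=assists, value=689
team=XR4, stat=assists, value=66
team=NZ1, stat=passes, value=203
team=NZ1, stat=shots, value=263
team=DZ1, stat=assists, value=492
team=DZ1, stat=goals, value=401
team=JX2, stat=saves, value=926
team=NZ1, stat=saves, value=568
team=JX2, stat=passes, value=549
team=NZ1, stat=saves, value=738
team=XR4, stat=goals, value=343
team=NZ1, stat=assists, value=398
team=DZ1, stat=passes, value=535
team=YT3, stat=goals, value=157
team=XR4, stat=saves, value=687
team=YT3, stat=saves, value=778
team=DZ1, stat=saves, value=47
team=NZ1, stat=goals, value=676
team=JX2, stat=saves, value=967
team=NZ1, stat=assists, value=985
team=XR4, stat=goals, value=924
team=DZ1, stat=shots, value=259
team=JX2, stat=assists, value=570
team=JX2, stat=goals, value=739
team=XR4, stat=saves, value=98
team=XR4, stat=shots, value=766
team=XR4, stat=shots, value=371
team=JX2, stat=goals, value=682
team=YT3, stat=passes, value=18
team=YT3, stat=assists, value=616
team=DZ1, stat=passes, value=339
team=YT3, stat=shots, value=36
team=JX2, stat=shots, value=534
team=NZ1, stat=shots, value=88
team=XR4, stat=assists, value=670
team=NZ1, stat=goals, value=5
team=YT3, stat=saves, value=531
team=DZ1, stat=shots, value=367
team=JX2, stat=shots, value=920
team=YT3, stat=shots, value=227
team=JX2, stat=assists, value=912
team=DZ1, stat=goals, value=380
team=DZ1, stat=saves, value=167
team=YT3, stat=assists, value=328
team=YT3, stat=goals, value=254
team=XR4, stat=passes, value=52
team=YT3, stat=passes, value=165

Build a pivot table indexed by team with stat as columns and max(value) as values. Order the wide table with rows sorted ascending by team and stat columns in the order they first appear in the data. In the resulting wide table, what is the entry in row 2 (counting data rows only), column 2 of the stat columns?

With rows sorted ascending by team, row 2 is team=JX2. stat columns in first-appearance order: passes, assists, shots, goals, saves; column 2 is assists.
Long rows with team=JX2, stat=assists: max(570, 912) = 912.

912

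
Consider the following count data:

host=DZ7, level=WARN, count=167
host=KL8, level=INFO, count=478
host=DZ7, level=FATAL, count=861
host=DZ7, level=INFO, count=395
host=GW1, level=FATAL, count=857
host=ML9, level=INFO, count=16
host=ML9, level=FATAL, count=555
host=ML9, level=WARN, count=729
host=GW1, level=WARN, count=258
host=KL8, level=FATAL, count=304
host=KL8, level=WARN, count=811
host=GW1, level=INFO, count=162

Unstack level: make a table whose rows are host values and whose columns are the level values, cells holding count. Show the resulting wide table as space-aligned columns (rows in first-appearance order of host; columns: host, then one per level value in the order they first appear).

host  WARN  INFO  FATAL
DZ7   167   395   861  
KL8   811   478   304  
GW1   258   162   857  
ML9   729   16    555  

Columns: host plus the 3 distinct level values (WARN, INFO, FATAL).
For example, row DZ7 column WARN takes count=167 from the long row (DZ7, WARN).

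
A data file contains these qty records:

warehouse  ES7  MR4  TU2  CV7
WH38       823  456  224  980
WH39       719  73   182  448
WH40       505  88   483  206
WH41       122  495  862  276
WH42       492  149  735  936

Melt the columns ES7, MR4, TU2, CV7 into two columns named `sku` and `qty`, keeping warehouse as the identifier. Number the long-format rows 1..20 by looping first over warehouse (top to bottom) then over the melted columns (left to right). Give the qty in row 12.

206

20 rows total (5 × 4). Row 12: index ⌊(12-1)/4⌋ = 2 into warehouse → WH40; (12-1) mod 4 = 3 into the melted columns → CV7.
So row 12 is (WH40, CV7, 206); qty = 206.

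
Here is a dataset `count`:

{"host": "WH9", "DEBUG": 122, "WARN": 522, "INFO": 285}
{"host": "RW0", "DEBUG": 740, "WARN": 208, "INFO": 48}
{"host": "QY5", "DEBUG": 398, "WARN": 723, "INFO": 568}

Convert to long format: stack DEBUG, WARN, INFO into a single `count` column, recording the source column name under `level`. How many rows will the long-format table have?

3 host values × 3 melted columns = 9 rows.

9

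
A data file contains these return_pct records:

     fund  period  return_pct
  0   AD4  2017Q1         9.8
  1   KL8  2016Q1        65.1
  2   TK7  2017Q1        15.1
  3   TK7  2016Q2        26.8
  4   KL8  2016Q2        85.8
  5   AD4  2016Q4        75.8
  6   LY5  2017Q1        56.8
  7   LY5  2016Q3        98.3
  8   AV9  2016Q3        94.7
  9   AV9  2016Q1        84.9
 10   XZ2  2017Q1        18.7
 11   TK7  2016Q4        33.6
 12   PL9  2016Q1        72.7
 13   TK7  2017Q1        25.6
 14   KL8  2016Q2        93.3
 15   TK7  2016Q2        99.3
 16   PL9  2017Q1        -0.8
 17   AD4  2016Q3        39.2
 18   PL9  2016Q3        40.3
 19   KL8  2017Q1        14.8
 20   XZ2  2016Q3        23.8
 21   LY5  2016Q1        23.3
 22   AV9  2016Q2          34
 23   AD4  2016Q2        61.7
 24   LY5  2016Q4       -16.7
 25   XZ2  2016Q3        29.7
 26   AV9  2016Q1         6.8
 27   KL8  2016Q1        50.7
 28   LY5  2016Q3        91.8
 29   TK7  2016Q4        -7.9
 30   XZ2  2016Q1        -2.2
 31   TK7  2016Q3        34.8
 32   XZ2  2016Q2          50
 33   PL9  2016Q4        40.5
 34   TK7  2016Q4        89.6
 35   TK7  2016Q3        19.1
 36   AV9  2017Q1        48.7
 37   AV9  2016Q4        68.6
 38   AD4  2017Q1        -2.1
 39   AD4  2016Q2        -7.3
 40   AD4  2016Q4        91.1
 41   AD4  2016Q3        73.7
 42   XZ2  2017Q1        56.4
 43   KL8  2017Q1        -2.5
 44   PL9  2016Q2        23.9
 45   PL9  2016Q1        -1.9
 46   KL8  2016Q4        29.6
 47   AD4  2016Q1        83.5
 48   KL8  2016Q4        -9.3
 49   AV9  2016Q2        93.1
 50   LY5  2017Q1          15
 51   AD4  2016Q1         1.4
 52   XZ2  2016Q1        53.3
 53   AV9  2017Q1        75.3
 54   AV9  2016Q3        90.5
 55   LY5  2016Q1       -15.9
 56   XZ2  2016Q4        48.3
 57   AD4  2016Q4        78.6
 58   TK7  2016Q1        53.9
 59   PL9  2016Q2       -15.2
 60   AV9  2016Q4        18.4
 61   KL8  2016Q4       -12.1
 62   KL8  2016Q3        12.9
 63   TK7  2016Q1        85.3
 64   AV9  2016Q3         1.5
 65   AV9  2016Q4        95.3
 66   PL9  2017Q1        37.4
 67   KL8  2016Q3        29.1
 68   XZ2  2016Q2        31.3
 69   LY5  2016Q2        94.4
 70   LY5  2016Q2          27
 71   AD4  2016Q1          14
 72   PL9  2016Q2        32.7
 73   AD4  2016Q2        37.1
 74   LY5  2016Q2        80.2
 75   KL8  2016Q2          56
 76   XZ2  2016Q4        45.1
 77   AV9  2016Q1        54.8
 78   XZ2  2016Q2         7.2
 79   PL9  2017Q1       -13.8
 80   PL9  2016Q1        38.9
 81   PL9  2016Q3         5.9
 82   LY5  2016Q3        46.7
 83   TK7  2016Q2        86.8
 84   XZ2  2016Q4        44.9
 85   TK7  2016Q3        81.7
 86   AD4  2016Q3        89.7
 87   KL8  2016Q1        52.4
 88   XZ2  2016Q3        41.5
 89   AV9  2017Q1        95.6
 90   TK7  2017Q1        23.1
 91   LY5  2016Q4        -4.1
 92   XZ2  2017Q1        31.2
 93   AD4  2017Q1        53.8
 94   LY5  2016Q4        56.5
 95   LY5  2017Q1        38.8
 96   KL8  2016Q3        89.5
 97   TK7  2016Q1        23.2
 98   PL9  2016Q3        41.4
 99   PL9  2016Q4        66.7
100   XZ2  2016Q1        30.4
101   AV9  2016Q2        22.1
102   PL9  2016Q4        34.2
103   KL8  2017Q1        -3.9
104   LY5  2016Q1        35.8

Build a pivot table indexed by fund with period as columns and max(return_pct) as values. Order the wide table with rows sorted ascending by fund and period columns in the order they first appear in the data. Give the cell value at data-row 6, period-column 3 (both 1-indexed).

With rows sorted ascending by fund, row 6 is fund=TK7. period columns in first-appearance order: 2017Q1, 2016Q1, 2016Q2, 2016Q4, 2016Q3; column 3 is 2016Q2.
Long rows with fund=TK7, period=2016Q2: max(26.8, 99.3, 86.8) = 99.3.

99.3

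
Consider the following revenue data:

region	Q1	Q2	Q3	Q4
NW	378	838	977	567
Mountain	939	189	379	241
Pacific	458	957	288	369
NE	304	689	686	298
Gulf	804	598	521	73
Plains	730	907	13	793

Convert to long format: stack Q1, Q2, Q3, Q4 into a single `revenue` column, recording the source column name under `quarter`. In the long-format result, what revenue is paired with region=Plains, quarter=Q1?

730

Unpivoting turns each (region, wide-column) pair into one long row.
The wide cell at row Plains, column Q1 holds 730, so the long row (Plains, Q1) has revenue=730.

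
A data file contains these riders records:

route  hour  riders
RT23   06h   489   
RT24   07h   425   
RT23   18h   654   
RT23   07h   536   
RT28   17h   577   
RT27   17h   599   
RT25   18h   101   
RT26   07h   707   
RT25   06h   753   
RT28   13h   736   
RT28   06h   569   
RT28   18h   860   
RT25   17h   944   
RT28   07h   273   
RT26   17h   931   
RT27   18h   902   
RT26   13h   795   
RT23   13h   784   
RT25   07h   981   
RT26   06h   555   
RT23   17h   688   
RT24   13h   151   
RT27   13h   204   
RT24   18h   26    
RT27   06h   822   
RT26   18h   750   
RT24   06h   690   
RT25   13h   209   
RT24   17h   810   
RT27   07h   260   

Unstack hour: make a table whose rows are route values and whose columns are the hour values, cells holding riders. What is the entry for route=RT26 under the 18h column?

Wide layout: rows indexed by route, columns are the 5 distinct hour values (06h, 07h, 18h, 17h, 13h).
Cell (route=RT26, hour=18h) draws from the long row where route=RT26 and hour=18h, which has riders=750.

750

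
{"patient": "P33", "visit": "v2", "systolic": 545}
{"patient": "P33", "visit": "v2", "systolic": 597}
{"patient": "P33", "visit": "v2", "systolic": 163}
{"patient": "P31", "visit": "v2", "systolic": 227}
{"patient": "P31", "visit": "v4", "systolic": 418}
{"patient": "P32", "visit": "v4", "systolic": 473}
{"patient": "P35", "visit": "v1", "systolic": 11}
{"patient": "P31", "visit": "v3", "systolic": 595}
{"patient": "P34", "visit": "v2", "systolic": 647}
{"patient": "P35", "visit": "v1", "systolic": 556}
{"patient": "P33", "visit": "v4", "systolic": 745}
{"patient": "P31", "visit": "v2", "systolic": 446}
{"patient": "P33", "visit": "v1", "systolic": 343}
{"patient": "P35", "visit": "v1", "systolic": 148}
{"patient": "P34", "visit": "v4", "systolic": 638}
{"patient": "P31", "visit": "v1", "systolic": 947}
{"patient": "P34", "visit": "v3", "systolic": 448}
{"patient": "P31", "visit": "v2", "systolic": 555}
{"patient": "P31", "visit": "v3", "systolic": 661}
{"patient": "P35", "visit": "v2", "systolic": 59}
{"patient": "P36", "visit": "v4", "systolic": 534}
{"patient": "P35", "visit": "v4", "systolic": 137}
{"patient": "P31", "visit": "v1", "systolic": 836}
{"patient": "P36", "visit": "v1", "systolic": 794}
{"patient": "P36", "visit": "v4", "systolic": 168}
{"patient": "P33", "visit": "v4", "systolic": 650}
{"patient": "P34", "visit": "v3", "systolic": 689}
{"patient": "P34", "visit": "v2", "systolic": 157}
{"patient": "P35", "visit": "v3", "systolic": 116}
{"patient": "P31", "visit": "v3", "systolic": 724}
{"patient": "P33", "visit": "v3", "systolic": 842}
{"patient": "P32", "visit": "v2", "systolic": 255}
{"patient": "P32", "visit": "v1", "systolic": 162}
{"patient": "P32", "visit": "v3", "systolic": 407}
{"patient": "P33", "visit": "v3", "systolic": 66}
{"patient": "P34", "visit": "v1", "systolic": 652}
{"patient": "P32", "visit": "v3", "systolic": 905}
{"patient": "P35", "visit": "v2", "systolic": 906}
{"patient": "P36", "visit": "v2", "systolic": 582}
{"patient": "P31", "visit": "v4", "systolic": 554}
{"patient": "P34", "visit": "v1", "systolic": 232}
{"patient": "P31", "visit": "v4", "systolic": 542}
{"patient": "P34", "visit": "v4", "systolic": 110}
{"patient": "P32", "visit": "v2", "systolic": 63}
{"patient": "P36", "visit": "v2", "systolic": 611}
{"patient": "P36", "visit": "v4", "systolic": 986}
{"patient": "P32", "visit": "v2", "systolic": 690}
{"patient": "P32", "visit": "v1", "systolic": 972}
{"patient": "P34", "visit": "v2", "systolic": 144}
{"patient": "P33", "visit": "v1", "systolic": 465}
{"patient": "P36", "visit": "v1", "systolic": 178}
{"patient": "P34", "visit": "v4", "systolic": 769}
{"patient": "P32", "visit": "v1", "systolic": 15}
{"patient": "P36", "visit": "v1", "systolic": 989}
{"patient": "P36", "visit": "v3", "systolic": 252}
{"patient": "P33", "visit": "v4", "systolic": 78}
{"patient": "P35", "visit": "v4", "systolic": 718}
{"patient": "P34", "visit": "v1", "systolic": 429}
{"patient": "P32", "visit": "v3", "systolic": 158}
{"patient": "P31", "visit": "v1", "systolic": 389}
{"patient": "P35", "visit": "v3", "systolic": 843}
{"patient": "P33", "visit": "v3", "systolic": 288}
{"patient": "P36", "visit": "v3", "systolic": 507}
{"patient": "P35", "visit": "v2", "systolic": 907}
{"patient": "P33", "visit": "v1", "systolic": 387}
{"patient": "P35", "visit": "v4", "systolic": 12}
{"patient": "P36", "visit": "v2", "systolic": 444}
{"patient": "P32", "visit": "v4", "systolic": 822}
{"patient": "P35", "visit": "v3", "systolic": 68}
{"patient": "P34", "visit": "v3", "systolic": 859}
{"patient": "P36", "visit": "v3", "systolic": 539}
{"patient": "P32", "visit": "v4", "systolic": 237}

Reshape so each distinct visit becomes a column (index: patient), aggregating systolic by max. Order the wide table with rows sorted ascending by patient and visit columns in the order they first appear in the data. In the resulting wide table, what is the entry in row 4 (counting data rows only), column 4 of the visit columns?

With rows sorted ascending by patient, row 4 is patient=P34. visit columns in first-appearance order: v2, v4, v1, v3; column 4 is v3.
Long rows with patient=P34, visit=v3: max(448, 689, 859) = 859.

859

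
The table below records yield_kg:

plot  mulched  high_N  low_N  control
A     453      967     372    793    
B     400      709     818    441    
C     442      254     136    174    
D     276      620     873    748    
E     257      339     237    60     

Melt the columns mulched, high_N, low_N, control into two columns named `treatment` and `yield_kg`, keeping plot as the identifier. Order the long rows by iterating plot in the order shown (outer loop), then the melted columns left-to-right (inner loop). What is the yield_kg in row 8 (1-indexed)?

20 rows total (5 × 4). Row 8: index ⌊(8-1)/4⌋ = 1 into plot → B; (8-1) mod 4 = 3 into the melted columns → control.
So row 8 is (B, control, 441); yield_kg = 441.

441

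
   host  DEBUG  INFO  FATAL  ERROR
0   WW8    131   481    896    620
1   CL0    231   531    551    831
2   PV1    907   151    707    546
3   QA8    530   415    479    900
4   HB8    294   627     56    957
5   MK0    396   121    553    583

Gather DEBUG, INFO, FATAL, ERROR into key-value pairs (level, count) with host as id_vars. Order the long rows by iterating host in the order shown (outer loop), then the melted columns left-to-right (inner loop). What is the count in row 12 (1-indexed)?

546

24 rows total (6 × 4). Row 12: index ⌊(12-1)/4⌋ = 2 into host → PV1; (12-1) mod 4 = 3 into the melted columns → ERROR.
So row 12 is (PV1, ERROR, 546); count = 546.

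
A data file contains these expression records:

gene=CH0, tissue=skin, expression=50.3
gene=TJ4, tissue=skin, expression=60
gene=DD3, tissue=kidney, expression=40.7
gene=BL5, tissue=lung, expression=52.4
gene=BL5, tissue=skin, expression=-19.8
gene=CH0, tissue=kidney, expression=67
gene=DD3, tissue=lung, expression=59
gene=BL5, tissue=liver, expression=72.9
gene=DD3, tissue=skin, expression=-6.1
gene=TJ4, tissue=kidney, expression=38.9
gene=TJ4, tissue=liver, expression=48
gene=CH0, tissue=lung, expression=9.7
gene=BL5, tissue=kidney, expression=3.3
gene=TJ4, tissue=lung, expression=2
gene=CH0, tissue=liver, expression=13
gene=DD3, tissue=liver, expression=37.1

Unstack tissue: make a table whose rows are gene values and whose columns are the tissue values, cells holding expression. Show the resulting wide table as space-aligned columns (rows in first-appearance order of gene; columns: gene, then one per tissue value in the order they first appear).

gene  skin   kidney  lung  liver
CH0   50.3   67      9.7   13   
TJ4   60     38.9    2     48   
DD3   -6.1   40.7    59    37.1 
BL5   -19.8  3.3     52.4  72.9 

Columns: gene plus the 4 distinct tissue values (skin, kidney, lung, liver).
For example, row CH0 column skin takes expression=50.3 from the long row (CH0, skin).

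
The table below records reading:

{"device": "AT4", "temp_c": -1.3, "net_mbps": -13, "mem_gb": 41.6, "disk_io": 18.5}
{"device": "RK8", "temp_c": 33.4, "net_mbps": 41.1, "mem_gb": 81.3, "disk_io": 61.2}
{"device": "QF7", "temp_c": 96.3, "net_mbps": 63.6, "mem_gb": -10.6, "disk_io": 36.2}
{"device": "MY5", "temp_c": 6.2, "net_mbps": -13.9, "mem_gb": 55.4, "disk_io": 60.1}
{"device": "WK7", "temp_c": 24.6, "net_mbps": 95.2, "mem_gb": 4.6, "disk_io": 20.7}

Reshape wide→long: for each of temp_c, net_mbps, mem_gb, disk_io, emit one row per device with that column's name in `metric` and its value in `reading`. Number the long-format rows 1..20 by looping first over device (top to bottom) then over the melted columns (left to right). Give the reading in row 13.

6.2

20 rows total (5 × 4). Row 13: index ⌊(13-1)/4⌋ = 3 into device → MY5; (13-1) mod 4 = 0 into the melted columns → temp_c.
So row 13 is (MY5, temp_c, 6.2); reading = 6.2.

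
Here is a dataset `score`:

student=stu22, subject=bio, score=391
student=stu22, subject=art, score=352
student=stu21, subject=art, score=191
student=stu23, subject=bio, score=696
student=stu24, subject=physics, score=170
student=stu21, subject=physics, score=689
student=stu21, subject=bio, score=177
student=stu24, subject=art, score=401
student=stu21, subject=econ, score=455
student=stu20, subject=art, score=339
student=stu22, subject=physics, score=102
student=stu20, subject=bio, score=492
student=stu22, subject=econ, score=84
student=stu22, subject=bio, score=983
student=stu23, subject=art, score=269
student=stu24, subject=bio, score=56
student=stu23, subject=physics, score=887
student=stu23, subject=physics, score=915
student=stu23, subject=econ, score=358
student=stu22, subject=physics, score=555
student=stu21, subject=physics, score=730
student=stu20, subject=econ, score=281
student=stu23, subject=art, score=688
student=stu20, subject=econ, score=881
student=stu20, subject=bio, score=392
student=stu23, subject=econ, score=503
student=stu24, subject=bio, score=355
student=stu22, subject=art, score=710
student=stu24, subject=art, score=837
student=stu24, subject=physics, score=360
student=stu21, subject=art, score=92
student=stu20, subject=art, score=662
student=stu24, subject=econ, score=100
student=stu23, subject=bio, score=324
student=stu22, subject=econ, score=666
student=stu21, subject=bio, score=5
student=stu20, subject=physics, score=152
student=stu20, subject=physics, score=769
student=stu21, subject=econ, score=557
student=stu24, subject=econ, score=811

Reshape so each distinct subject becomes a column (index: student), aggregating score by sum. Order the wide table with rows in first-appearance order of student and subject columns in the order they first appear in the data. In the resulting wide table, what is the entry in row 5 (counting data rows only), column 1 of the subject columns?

With rows in first-appearance order of student, row 5 is student=stu20. subject columns in first-appearance order: bio, art, physics, econ; column 1 is bio.
Long rows with student=stu20, subject=bio: 492 + 392 = 884.

884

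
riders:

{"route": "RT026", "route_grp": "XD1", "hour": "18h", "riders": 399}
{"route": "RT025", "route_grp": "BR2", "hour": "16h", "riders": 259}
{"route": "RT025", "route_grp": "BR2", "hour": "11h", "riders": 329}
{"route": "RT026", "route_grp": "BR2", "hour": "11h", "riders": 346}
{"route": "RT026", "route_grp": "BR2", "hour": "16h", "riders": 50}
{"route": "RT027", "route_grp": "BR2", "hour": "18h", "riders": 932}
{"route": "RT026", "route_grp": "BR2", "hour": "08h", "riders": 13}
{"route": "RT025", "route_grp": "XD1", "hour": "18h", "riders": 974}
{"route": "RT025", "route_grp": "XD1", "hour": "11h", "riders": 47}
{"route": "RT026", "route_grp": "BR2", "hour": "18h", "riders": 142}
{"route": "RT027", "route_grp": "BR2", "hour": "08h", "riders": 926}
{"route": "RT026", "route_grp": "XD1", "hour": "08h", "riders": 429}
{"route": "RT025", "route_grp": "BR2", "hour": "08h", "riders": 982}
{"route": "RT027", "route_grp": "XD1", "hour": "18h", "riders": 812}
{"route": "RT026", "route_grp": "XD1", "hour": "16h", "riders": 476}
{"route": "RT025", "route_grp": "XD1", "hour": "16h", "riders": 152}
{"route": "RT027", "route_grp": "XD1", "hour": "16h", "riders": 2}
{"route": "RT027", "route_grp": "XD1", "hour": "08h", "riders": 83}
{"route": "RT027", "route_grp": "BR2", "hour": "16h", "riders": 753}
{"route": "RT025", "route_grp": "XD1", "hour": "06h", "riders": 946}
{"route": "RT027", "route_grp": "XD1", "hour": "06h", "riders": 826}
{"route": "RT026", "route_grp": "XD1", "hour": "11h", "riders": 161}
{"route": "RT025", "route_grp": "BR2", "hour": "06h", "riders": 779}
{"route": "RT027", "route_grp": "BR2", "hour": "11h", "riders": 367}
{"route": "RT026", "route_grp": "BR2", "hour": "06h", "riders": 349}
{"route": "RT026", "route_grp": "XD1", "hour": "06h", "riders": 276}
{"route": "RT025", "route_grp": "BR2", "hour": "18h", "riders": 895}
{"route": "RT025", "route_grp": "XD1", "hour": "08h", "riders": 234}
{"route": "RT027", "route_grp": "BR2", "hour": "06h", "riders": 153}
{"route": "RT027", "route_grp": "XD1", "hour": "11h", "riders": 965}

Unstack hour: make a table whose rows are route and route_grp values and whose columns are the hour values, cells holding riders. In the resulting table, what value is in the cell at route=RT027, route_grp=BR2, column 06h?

153

Wide layout: rows indexed by route and route_grp, columns are the 5 distinct hour values (18h, 16h, 11h, 08h, 06h).
Cell (route=RT027, route_grp=BR2, hour=06h) draws from the long row where route=RT027, route_grp=BR2 and hour=06h, which has riders=153.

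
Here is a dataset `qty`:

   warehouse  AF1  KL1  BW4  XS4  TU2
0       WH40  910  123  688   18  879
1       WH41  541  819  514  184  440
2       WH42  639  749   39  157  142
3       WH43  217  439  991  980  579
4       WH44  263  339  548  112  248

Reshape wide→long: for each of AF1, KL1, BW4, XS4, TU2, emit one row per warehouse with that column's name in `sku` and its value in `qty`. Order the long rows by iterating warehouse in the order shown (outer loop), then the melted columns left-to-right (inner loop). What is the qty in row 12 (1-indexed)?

749

25 rows total (5 × 5). Row 12: index ⌊(12-1)/5⌋ = 2 into warehouse → WH42; (12-1) mod 5 = 1 into the melted columns → KL1.
So row 12 is (WH42, KL1, 749); qty = 749.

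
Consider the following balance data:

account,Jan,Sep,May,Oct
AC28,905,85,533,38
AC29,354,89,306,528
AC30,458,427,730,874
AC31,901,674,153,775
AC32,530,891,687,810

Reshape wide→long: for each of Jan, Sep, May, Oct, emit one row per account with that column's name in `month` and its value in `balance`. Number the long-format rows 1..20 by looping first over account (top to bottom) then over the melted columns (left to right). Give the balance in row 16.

20 rows total (5 × 4). Row 16: index ⌊(16-1)/4⌋ = 3 into account → AC31; (16-1) mod 4 = 3 into the melted columns → Oct.
So row 16 is (AC31, Oct, 775); balance = 775.

775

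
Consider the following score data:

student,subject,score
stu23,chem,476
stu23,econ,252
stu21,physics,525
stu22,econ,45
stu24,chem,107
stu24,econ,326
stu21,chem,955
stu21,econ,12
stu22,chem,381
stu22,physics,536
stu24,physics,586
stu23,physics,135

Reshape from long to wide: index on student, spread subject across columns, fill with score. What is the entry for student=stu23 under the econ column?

Wide layout: rows indexed by student, columns are the 3 distinct subject values (chem, econ, physics).
Cell (student=stu23, subject=econ) draws from the long row where student=stu23 and subject=econ, which has score=252.

252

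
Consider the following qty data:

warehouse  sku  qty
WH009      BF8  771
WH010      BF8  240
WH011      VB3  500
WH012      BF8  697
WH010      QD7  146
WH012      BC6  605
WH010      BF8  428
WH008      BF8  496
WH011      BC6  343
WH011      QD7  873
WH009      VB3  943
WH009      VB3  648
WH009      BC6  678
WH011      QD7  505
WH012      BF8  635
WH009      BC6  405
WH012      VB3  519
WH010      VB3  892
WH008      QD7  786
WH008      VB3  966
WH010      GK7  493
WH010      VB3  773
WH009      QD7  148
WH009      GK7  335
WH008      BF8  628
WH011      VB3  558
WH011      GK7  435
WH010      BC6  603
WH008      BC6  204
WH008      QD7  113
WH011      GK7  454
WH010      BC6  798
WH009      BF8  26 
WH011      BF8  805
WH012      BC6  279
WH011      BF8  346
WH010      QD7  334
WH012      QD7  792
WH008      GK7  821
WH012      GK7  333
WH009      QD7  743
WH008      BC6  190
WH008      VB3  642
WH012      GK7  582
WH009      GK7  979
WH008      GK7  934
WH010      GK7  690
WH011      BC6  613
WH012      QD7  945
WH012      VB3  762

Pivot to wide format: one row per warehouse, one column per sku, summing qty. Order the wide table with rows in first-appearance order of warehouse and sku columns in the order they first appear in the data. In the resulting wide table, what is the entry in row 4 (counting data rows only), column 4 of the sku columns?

With rows in first-appearance order of warehouse, row 4 is warehouse=WH012. sku columns in first-appearance order: BF8, VB3, QD7, BC6, GK7; column 4 is BC6.
Long rows with warehouse=WH012, sku=BC6: 605 + 279 = 884.

884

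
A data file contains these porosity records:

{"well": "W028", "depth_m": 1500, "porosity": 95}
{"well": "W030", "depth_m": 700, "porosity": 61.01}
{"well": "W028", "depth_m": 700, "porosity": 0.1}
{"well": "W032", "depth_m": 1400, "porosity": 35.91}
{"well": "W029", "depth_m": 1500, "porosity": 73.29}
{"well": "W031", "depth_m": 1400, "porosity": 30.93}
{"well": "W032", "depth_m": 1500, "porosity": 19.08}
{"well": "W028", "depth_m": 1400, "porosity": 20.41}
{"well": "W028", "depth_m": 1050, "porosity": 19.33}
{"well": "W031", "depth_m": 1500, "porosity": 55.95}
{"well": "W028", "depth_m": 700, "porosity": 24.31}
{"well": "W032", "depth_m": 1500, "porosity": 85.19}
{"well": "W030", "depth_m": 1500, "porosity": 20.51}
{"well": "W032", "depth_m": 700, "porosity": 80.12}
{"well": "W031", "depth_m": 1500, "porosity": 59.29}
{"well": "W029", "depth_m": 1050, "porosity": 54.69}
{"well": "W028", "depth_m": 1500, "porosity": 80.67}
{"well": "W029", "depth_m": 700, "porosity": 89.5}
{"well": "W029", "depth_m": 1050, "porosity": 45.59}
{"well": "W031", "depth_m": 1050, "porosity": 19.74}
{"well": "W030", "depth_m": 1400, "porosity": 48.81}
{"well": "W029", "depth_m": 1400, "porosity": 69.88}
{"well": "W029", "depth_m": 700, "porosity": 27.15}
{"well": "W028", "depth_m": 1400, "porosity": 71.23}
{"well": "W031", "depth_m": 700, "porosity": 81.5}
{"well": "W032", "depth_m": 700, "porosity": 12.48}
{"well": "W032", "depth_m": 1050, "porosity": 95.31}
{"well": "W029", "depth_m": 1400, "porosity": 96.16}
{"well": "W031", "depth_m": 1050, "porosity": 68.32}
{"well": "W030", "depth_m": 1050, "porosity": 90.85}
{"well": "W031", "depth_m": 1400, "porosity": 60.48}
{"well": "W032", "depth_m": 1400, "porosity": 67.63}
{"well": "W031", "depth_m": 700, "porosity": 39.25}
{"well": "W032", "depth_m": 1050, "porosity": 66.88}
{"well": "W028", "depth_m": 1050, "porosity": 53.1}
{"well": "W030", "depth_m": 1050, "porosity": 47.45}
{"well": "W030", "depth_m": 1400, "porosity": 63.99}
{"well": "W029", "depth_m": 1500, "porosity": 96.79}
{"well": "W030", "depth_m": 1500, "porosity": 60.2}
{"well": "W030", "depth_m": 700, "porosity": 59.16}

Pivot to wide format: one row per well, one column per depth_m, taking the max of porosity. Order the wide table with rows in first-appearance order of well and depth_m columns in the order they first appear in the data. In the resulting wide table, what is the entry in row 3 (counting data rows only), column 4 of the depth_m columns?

95.31

With rows in first-appearance order of well, row 3 is well=W032. depth_m columns in first-appearance order: 1500, 700, 1400, 1050; column 4 is 1050.
Long rows with well=W032, depth_m=1050: max(95.31, 66.88) = 95.31.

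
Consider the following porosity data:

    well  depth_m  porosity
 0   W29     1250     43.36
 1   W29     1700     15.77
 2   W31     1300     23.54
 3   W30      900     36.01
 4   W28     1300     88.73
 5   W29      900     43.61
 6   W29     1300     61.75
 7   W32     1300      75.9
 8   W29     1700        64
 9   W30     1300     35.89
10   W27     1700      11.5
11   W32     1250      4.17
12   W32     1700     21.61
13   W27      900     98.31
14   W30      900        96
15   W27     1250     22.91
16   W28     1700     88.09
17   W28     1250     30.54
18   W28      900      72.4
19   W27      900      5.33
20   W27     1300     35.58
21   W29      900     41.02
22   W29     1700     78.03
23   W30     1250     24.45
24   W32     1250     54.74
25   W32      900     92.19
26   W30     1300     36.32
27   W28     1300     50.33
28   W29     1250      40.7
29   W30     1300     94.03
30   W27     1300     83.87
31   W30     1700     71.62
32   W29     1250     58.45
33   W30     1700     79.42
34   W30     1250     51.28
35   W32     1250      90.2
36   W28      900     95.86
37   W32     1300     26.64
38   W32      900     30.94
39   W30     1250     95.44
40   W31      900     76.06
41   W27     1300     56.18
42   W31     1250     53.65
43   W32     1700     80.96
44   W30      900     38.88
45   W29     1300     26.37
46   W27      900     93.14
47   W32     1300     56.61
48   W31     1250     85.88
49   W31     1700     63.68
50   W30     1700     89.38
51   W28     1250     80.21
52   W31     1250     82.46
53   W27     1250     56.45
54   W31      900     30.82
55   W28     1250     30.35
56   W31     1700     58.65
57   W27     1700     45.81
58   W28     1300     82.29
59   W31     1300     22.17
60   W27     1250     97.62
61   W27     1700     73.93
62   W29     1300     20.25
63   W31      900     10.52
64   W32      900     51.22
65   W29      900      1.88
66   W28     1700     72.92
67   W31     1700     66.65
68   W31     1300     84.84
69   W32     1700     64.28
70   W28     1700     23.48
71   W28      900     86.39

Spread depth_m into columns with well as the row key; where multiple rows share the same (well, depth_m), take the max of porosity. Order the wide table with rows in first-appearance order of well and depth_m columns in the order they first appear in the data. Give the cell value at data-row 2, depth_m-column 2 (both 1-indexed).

66.65

With rows in first-appearance order of well, row 2 is well=W31. depth_m columns in first-appearance order: 1250, 1700, 1300, 900; column 2 is 1700.
Long rows with well=W31, depth_m=1700: max(63.68, 58.65, 66.65) = 66.65.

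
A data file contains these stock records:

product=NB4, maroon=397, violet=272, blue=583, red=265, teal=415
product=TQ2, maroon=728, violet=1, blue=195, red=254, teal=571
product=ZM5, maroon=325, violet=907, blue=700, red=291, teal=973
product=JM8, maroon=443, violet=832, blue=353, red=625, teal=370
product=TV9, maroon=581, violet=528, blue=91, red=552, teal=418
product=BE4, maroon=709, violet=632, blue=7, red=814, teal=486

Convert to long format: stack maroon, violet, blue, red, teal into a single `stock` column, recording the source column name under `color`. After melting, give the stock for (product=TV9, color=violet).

Unpivoting turns each (product, wide-column) pair into one long row.
The wide cell at row TV9, column violet holds 528, so the long row (TV9, violet) has stock=528.

528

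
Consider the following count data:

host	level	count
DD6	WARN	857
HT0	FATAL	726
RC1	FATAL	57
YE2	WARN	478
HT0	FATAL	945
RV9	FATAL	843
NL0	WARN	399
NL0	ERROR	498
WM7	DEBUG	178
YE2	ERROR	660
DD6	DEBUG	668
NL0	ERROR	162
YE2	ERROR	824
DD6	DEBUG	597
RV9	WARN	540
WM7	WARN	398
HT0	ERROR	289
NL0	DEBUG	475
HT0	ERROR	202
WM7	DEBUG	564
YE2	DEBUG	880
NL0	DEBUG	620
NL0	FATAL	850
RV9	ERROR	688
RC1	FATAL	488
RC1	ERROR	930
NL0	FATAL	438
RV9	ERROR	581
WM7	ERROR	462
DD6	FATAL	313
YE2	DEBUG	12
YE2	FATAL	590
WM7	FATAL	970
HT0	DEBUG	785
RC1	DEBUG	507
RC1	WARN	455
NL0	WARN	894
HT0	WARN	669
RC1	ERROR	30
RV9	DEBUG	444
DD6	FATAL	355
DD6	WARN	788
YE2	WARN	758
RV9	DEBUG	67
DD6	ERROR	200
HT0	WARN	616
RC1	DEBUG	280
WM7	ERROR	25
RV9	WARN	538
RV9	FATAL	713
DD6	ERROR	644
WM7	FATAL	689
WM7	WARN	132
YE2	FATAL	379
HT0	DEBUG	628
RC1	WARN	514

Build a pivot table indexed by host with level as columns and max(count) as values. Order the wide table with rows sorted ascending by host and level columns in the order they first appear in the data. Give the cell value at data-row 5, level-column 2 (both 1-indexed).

With rows sorted ascending by host, row 5 is host=RV9. level columns in first-appearance order: WARN, FATAL, ERROR, DEBUG; column 2 is FATAL.
Long rows with host=RV9, level=FATAL: max(843, 713) = 843.

843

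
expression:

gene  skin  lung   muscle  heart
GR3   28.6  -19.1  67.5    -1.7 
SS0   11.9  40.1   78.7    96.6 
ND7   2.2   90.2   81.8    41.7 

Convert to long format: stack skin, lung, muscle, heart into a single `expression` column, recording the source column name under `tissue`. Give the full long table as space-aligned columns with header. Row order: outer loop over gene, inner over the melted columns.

Each (gene, column) pair becomes one row: 3 × 4 = 12 rows.
For example, (GR3, skin) → expression=28.6.

gene  tissue  expression
GR3   skin    28.6      
GR3   lung    -19.1     
GR3   muscle  67.5      
GR3   heart   -1.7      
SS0   skin    11.9      
SS0   lung    40.1      
SS0   muscle  78.7      
SS0   heart   96.6      
ND7   skin    2.2       
ND7   lung    90.2      
ND7   muscle  81.8      
ND7   heart   41.7      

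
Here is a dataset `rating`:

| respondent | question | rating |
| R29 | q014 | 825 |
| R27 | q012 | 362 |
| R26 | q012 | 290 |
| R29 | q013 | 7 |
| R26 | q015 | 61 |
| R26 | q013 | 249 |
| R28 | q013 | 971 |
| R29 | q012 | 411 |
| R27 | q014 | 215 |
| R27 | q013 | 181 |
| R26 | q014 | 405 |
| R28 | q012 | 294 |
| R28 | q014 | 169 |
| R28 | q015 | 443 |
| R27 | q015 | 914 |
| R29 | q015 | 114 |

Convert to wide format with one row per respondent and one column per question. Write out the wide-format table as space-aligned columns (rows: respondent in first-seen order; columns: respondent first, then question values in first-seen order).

Columns: respondent plus the 4 distinct question values (q014, q012, q013, q015).
For example, row R29 column q014 takes rating=825 from the long row (R29, q014).

respondent  q014  q012  q013  q015
R29         825   411   7     114 
R27         215   362   181   914 
R26         405   290   249   61  
R28         169   294   971   443 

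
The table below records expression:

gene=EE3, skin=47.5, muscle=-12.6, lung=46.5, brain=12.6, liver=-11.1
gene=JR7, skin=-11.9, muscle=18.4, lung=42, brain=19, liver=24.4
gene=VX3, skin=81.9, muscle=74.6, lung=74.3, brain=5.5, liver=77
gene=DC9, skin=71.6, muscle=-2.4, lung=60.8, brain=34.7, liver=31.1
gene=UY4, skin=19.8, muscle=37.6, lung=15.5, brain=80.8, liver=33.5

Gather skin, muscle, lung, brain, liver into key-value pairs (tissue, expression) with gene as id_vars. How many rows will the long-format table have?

5 gene values × 5 melted columns = 25 rows.

25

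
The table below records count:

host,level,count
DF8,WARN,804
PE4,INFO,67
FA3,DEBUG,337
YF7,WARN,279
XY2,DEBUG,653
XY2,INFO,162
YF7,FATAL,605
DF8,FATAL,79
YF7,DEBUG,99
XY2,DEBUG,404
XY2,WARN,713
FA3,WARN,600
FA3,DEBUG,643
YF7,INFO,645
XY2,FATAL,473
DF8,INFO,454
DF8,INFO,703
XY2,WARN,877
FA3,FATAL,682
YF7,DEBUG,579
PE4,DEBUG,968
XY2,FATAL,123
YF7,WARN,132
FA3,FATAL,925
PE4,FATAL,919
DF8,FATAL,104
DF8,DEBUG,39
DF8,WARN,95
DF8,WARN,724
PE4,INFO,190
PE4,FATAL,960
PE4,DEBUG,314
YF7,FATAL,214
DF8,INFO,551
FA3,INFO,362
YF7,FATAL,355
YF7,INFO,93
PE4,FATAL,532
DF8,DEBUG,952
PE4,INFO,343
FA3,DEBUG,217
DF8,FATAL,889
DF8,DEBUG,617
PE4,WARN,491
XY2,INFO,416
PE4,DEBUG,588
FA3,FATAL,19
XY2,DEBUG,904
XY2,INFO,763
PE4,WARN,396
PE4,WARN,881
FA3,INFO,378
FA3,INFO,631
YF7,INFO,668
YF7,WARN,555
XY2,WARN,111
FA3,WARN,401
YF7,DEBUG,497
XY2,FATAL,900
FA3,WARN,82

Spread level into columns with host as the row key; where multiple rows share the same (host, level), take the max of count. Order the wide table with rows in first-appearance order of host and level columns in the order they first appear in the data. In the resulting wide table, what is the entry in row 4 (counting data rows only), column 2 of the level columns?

With rows in first-appearance order of host, row 4 is host=YF7. level columns in first-appearance order: WARN, INFO, DEBUG, FATAL; column 2 is INFO.
Long rows with host=YF7, level=INFO: max(645, 93, 668) = 668.

668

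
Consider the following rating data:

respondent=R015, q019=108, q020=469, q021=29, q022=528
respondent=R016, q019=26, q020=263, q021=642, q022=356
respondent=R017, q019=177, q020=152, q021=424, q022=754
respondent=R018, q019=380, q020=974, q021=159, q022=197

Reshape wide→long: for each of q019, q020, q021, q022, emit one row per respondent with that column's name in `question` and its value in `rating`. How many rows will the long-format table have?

16

4 respondent values × 4 melted columns = 16 rows.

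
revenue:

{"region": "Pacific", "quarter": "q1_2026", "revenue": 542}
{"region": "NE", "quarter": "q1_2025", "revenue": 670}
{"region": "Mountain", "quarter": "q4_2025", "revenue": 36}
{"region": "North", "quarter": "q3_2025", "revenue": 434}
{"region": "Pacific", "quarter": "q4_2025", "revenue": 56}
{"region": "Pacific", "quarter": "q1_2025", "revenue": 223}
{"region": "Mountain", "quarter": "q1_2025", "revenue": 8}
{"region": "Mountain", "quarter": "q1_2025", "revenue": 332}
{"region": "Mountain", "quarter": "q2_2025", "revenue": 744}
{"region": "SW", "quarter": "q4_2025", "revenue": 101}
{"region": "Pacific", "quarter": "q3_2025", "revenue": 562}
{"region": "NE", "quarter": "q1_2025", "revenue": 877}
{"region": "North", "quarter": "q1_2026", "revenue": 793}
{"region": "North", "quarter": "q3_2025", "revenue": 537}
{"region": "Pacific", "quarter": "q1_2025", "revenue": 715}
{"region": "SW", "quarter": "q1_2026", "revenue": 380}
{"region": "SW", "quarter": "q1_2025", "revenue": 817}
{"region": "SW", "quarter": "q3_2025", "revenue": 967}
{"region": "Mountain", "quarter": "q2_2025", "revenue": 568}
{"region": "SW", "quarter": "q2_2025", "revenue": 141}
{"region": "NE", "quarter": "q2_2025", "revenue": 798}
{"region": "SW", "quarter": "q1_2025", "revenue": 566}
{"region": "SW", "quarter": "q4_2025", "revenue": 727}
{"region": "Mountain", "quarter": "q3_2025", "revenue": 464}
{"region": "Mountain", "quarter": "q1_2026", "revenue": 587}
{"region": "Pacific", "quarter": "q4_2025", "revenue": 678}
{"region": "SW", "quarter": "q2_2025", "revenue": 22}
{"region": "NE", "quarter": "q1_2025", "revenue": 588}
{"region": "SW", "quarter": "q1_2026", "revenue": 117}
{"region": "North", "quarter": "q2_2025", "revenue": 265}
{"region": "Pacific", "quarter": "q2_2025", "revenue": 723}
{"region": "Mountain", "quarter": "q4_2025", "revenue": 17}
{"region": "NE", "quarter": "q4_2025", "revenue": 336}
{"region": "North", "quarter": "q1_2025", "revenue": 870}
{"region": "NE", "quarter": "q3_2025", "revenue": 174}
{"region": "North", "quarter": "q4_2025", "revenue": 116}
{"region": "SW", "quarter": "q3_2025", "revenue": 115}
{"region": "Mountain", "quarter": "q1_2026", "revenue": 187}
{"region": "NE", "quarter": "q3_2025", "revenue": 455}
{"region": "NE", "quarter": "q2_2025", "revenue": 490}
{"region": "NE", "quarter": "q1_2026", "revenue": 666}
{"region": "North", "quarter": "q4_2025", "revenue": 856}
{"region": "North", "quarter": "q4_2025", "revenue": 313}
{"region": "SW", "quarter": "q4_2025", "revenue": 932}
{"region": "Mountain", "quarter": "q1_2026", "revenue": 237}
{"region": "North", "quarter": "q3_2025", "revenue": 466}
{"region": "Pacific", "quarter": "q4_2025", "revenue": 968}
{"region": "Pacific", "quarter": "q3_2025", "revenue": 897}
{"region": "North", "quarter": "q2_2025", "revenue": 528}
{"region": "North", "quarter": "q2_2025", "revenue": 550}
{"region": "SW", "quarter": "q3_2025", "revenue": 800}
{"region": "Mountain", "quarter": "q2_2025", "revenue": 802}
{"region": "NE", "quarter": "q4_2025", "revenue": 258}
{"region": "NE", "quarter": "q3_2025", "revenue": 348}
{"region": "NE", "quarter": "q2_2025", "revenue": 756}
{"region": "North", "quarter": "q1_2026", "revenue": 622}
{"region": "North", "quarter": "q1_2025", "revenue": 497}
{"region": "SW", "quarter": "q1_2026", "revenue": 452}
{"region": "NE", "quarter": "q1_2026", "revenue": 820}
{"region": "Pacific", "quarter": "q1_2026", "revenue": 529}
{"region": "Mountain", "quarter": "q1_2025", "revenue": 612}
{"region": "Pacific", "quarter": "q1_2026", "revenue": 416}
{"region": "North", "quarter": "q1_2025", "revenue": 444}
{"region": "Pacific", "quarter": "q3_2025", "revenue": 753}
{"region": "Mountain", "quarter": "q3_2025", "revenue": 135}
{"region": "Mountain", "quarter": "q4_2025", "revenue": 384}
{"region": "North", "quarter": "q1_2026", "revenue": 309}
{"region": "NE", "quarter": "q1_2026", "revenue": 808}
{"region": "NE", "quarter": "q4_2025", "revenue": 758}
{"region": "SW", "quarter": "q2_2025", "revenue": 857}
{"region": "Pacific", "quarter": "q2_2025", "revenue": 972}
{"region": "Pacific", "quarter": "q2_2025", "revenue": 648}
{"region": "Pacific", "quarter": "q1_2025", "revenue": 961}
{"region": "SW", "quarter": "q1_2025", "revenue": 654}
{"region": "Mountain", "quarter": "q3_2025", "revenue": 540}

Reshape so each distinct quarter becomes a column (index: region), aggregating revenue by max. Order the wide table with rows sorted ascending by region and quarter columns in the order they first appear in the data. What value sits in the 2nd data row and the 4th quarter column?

With rows sorted ascending by region, row 2 is region=NE. quarter columns in first-appearance order: q1_2026, q1_2025, q4_2025, q3_2025, q2_2025; column 4 is q3_2025.
Long rows with region=NE, quarter=q3_2025: max(174, 455, 348) = 455.

455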